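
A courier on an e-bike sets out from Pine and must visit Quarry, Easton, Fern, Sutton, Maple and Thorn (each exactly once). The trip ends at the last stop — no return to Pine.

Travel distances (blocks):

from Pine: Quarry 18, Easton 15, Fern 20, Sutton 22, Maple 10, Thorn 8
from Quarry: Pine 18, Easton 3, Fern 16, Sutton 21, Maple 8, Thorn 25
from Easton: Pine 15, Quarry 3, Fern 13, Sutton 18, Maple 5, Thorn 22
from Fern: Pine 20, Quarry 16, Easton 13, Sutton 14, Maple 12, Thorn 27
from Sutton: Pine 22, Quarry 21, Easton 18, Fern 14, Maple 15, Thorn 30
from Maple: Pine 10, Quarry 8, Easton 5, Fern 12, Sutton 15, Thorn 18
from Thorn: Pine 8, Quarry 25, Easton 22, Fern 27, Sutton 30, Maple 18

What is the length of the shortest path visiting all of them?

There are 6! = 720 possible orderings.
Pine → Quarry → Easton → Fern → Sutton → Maple → Thorn: 18+3+13+14+15+18 = 81
Pine → Quarry → Easton → Fern → Sutton → Thorn → Maple: 18+3+13+14+30+18 = 96
Pine → Quarry → Easton → Fern → Maple → Sutton → Thorn: 18+3+13+12+15+30 = 91
Pine → Quarry → Easton → Fern → Maple → Thorn → Sutton: 18+3+13+12+18+30 = 94
Pine → Quarry → Easton → Fern → Thorn → Sutton → Maple: 18+3+13+27+30+15 = 106
Pine → Quarry → Easton → Fern → Thorn → Maple → Sutton: 18+3+13+27+18+15 = 94
Pine → Quarry → Easton → Sutton → Fern → Maple → Thorn: 18+3+18+14+12+18 = 83
Pine → Quarry → Easton → Sutton → Fern → Thorn → Maple: 18+3+18+14+27+18 = 98
… (712 more)
Pine → Thorn → Maple → Quarry → Easton → Fern → Sutton: 8+18+8+3+13+14 = 64  ← best
The minimum is 64.
One shortest path: Pine → Thorn → Maple → Quarry → Easton → Fern → Sutton.

Minimum one-way distance = 64 blocks.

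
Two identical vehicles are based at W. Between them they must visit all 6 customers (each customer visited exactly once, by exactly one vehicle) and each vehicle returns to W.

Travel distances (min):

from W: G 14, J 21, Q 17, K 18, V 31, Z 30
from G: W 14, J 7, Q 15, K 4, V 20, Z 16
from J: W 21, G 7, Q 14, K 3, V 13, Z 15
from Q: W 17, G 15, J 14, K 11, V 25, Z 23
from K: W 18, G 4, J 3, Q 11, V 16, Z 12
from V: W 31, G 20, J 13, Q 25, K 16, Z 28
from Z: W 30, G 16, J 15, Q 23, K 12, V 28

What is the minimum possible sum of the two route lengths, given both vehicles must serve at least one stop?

123 min — the smallest possible combined total.

Try each way of splitting the stops between the two vehicles (each non-empty) and, for each split, find the best tour for each vehicle:
  {G} + {J, Q, K, V, Z}: 28 + 99 = 127
  {J} + {G, Q, K, V, Z}: 42 + 100 = 142
  {G, J} + {Q, K, V, Z}: 42 + 99 = 141
  {Q} + {G, J, K, V, Z}: 34 + 89 = 123
  {G, Q} + {J, K, V, Z}: 46 + 89 = 135
  {J, Q} + {G, K, V, Z}: 52 + 89 = 141
  … (31 splits in total)
Best: vehicle 1 W → Q → W = 34; vehicle 2 W → G → K → Z → J → V → W = 89; combined 123.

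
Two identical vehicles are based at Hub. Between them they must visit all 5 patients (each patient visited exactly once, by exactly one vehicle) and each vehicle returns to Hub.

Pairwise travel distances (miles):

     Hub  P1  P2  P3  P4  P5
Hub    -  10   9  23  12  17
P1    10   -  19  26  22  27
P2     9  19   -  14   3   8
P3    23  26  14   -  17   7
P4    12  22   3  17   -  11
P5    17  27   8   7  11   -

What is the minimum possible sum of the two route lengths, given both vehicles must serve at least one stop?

73 miles — the smallest possible combined total.

Check every non-empty split of the stops between the two vehicles; for each half take its own optimal tour:
  {P1} + {P2, P3, P4, P5}: 20 + 53 = 73
  {P2} + {P1, P3, P4, P5}: 18 + 66 = 84
  {P1, P2} + {P3, P4, P5}: 38 + 53 = 91
  {P3} + {P1, P2, P4, P5}: 46 + 60 = 106
  {P1, P3} + {P2, P4, P5}: 59 + 40 = 99
  {P2, P3} + {P1, P4, P5}: 46 + 60 = 106
  … (15 splits in total)
Best: vehicle 1 Hub → P1 → Hub = 20; vehicle 2 Hub → P2 → P3 → P5 → P4 → Hub = 53; combined 73.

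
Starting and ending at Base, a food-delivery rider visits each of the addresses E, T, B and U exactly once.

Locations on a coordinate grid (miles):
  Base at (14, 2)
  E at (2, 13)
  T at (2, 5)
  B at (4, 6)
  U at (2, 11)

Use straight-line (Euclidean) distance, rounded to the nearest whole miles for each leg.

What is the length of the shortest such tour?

There are 12 distinct closed tours to check (reversals are equivalent).
Base→E→T→B→U→Base: 16+8+2+5+15 = 46
Base→E→T→U→B→Base: 16+8+6+5+11 = 46
Base→E→B→T→U→Base: 16+7+2+6+15 = 46
Base→E→B→U→T→Base: 16+7+5+6+12 = 46
Base→E→U→T→B→Base: 16+2+6+2+11 = 37
Base→E→U→B→T→Base: 16+2+5+2+12 = 37
Base→T→E→B→U→Base: 12+8+7+5+15 = 47
Base→T→E→U→B→Base: 12+8+2+5+11 = 38
Base→T→B→E→U→Base: 12+2+7+2+15 = 38
Base→T→U→E→B→Base: 12+6+2+7+11 = 38
Base→B→E→T→U→Base: 11+7+8+6+15 = 47
Base→B→T→E→U→Base: 11+2+8+2+15 = 38
The minimum is 37.
One optimal route: Base → E → U → T → B → Base (or its reverse).

Minimum total distance: 37 miles.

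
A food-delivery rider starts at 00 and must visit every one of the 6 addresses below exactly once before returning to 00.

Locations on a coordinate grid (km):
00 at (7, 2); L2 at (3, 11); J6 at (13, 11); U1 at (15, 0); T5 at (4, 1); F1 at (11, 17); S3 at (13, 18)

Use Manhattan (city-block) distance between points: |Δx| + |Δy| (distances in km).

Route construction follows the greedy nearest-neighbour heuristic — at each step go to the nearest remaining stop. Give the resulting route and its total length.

From 00: distances to unvisited — T5=4, U1=10, L2=13, J6=15, F1=19, S3=22. Nearest is T5 (4).
From T5: distances to unvisited — L2=11, U1=12, J6=19, F1=23, S3=26. Nearest is L2 (11).
From L2: distances to unvisited — J6=10, F1=14, S3=17, U1=23. Nearest is J6 (10).
From J6: distances to unvisited — S3=7, F1=8, U1=13. Nearest is S3 (7).
From S3: distances to unvisited — F1=3, U1=20. Nearest is F1 (3).
From F1: distances to unvisited — U1=21. Nearest is U1 (21).
Return U1→00: 10.
Total = 4 + 11 + 10 + 7 + 3 + 21 + 10 = 66.

66 km along 00 → T5 → L2 → J6 → S3 → F1 → U1 → 00.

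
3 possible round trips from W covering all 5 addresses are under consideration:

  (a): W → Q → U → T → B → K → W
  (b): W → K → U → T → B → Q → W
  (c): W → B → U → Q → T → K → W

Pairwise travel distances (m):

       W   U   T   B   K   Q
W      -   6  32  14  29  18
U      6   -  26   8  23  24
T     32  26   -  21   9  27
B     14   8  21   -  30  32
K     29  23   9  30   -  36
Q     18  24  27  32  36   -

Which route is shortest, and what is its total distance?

(a): 18 + 24 + 26 + 21 + 30 + 29 = 148
(b): 29 + 23 + 26 + 21 + 32 + 18 = 149
(c): 14 + 8 + 24 + 27 + 9 + 29 = 111

Shortest is (c), total 111 m.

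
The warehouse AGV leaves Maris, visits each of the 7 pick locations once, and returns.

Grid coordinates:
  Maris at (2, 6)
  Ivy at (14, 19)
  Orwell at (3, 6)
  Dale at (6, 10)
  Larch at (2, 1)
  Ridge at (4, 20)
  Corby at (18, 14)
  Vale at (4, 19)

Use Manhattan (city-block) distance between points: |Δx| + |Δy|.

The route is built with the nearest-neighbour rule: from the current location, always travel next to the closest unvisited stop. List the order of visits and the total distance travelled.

From Maris: distances to unvisited — Orwell=1, Larch=5, Dale=8, Vale=15, Ridge=16, Corby=24, Ivy=25. Nearest is Orwell (1).
From Orwell: distances to unvisited — Larch=6, Dale=7, Vale=14, Ridge=15, Corby=23, Ivy=24. Nearest is Larch (6).
From Larch: distances to unvisited — Dale=13, Vale=20, Ridge=21, Corby=29, Ivy=30. Nearest is Dale (13).
From Dale: distances to unvisited — Vale=11, Ridge=12, Corby=16, Ivy=17. Nearest is Vale (11).
From Vale: distances to unvisited — Ridge=1, Ivy=10, Corby=19. Nearest is Ridge (1).
From Ridge: distances to unvisited — Ivy=11, Corby=20. Nearest is Ivy (11).
From Ivy: distances to unvisited — Corby=9. Nearest is Corby (9).
Return Corby→Maris: 24.
Total = 1 + 6 + 13 + 11 + 1 + 11 + 9 + 24 = 76.

Nearest-neighbour total = 76; route Maris → Orwell → Larch → Dale → Vale → Ridge → Ivy → Corby → Maris.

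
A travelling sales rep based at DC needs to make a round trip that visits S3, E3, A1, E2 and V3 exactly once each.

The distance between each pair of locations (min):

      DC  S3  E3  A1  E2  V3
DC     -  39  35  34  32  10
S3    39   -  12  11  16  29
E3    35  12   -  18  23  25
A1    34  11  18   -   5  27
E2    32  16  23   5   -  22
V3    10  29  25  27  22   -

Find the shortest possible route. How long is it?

With 5 stops there are 5!/2 = 60 distinct round trips (a route and its reverse cost the same).
DC - S3 - E3 - A1 - E2 - V3 - DC: 39+12+18+5+22+10 = 106
DC - S3 - E3 - A1 - V3 - E2 - DC: 39+12+18+27+22+32 = 150
DC - S3 - E3 - E2 - A1 - V3 - DC: 39+12+23+5+27+10 = 116
DC - S3 - E3 - E2 - V3 - A1 - DC: 39+12+23+22+27+34 = 157
DC - S3 - E3 - V3 - A1 - E2 - DC: 39+12+25+27+5+32 = 140
DC - S3 - E3 - V3 - E2 - A1 - DC: 39+12+25+22+5+34 = 137
DC - S3 - A1 - E3 - E2 - V3 - DC: 39+11+18+23+22+10 = 123
DC - S3 - A1 - E3 - V3 - E2 - DC: 39+11+18+25+22+32 = 147
DC - S3 - A1 - E2 - E3 - V3 - DC: 39+11+5+23+25+10 = 113
DC - S3 - A1 - E2 - V3 - E3 - DC: 39+11+5+22+25+35 = 137
DC - S3 - A1 - V3 - E3 - E2 - DC: 39+11+27+25+23+32 = 157
DC - S3 - A1 - V3 - E2 - E3 - DC: 39+11+27+22+23+35 = 157
DC - S3 - E2 - E3 - A1 - V3 - DC: 39+16+23+18+27+10 = 133
DC - S3 - E2 - E3 - V3 - A1 - DC: 39+16+23+25+27+34 = 164
… (46 more)
DC - E3 - S3 - A1 - E2 - V3 - DC: 35+12+11+5+22+10 = 95  ← best
The minimum is 95.
One optimal route: DC → E3 → S3 → A1 → E2 → V3 → DC (or its reverse).

Minimum total distance: 95 min.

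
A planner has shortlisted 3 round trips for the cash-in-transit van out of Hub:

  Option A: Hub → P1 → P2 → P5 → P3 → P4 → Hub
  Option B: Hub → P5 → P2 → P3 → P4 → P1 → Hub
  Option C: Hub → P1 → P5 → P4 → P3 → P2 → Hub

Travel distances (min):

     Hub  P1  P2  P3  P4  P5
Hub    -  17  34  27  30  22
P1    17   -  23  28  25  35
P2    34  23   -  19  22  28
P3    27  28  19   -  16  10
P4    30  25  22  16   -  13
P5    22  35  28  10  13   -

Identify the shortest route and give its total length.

Option A: 17 + 23 + 28 + 10 + 16 + 30 = 124
Option B: 22 + 28 + 19 + 16 + 25 + 17 = 127
Option C: 17 + 35 + 13 + 16 + 19 + 34 = 134

Shortest is Option A, total 124 min.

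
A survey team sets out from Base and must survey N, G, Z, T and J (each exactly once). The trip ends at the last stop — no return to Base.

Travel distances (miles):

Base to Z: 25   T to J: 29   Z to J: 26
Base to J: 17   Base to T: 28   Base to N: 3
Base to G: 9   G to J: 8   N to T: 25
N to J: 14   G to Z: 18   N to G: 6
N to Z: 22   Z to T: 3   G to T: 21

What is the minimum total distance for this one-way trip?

Shortest open route: 46 miles.

There are 5! = 120 possible orderings.
Base → N → G → Z → T → J: 3+6+18+3+29 = 59
Base → N → G → Z → J → T: 3+6+18+26+29 = 82
Base → N → G → T → Z → J: 3+6+21+3+26 = 59
Base → N → G → T → J → Z: 3+6+21+29+26 = 85
Base → N → G → J → Z → T: 3+6+8+26+3 = 46
Base → N → G → J → T → Z: 3+6+8+29+3 = 49
Base → N → Z → G → T → J: 3+22+18+21+29 = 93
Base → N → Z → G → J → T: 3+22+18+8+29 = 80
Base → N → Z → T → G → J: 3+22+3+21+8 = 57
Base → N → Z → T → J → G: 3+22+3+29+8 = 65
Base → N → Z → J → G → T: 3+22+26+8+21 = 80
Base → N → Z → J → T → G: 3+22+26+29+21 = 101
Base → N → T → G → Z → J: 3+25+21+18+26 = 93
Base → N → T → G → J → Z: 3+25+21+8+26 = 83
… (106 more)
The minimum is 46.
One shortest path: Base → N → G → J → Z → T.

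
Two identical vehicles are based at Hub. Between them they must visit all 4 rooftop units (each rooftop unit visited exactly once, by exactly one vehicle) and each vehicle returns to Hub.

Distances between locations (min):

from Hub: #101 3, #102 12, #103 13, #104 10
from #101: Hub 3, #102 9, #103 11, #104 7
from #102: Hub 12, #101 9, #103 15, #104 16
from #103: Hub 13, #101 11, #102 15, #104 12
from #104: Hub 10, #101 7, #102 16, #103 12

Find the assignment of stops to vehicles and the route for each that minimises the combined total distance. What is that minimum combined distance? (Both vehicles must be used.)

Minimum combined distance: 55 min.

Check every non-empty split of the stops between the two vehicles; for each half take its own optimal tour:
  {#101} + {#102, #103, #104}: 6 + 49 = 55
  {#102} + {#101, #103, #104}: 24 + 35 = 59
  {#101, #102} + {#103, #104}: 24 + 35 = 59
  {#103} + {#101, #102, #104}: 26 + 38 = 64
  {#101, #103} + {#102, #104}: 27 + 38 = 65
  {#102, #103} + {#101, #104}: 40 + 20 = 60
  … (7 splits in total)
Best: vehicle 1 Hub → #101 → Hub = 6; vehicle 2 Hub → #102 → #103 → #104 → Hub = 49; combined 55.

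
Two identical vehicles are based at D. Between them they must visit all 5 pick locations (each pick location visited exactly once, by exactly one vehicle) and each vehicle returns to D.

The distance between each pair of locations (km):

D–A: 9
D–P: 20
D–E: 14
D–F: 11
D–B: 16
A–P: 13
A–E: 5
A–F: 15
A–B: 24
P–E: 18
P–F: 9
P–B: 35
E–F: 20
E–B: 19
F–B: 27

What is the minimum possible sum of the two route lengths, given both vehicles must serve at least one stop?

Check every non-empty split of the stops between the two vehicles; for each half take its own optimal tour:
  {A} + {P, E, F, B}: 18 + 73 = 91
  {P} + {A, E, F, B}: 40 + 66 = 106
  {A, P} + {E, F, B}: 42 + 66 = 108
  {E} + {A, P, F, B}: 28 + 73 = 101
  {A, E} + {P, F, B}: 28 + 71 = 99
  {P, E} + {A, F, B}: 52 + 66 = 118
  … (15 splits in total)
  {A, P, E, F} + {B}: 52 + 32 = 84  ← best
Best: vehicle 1 D → A → E → P → F → D = 52; vehicle 2 D → B → D = 32; combined 84.

Minimum combined distance: 84 km.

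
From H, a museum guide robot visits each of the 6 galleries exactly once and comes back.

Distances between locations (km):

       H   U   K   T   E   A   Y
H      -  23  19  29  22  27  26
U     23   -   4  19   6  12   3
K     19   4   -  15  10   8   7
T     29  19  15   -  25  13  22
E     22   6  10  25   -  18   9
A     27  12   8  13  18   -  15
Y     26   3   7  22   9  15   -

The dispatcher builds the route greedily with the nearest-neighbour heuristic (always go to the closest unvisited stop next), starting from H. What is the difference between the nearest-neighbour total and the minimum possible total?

Excess over optimum: 7 km.

From H: K=19, E=22, U=23, Y=26, A=27, T=29 → choose K (19).
From K: U=4, Y=7, A=8, E=10, T=15 → choose U (4).
From U: Y=3, E=6, A=12, T=19 → choose Y (3).
From Y: E=9, A=15, T=22 → choose E (9).
From E: A=18, T=25 → choose A (18).
From A: T=13 → choose T (13).
NN route H → K → U → Y → E → A → T → H costs 95.
Optimal: H → T → A → K → U → Y → E → H costs 88 (by enumerating all 360 distinct tours).
Excess = 95 − 88 = 7.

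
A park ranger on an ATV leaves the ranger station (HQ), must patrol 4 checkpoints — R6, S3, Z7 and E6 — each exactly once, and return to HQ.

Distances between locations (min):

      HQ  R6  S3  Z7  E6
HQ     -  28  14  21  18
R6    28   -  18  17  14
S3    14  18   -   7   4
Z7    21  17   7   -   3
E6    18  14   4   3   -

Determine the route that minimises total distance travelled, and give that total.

Minimum total distance: 66 min.

With 4 stops there are 4!/2 = 12 distinct round trips (a route and its reverse cost the same).
HQ - R6 - S3 - Z7 - E6 - HQ: 28+18+7+3+18 = 74
HQ - R6 - S3 - E6 - Z7 - HQ: 28+18+4+3+21 = 74
HQ - R6 - Z7 - S3 - E6 - HQ: 28+17+7+4+18 = 74
HQ - R6 - Z7 - E6 - S3 - HQ: 28+17+3+4+14 = 66
HQ - R6 - E6 - S3 - Z7 - HQ: 28+14+4+7+21 = 74
HQ - R6 - E6 - Z7 - S3 - HQ: 28+14+3+7+14 = 66
HQ - S3 - R6 - Z7 - E6 - HQ: 14+18+17+3+18 = 70
HQ - S3 - R6 - E6 - Z7 - HQ: 14+18+14+3+21 = 70
HQ - S3 - Z7 - R6 - E6 - HQ: 14+7+17+14+18 = 70
HQ - S3 - E6 - R6 - Z7 - HQ: 14+4+14+17+21 = 70
HQ - Z7 - R6 - S3 - E6 - HQ: 21+17+18+4+18 = 78
HQ - Z7 - S3 - R6 - E6 - HQ: 21+7+18+14+18 = 78
The minimum is 66.
One optimal route: HQ → R6 → Z7 → E6 → S3 → HQ (or its reverse).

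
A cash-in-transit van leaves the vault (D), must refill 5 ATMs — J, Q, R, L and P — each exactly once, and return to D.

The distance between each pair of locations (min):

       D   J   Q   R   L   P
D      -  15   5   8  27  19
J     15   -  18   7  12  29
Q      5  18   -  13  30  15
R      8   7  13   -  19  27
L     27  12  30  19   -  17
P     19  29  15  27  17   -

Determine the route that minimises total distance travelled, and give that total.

64 min — the shortest possible round trip.

With 5 stops there are 5!/2 = 60 distinct round trips (a route and its reverse cost the same).
D-J-Q-R-L-P-D: 15+18+13+19+17+19 = 101
D-J-Q-R-P-L-D: 15+18+13+27+17+27 = 117
D-J-Q-L-R-P-D: 15+18+30+19+27+19 = 128
D-J-Q-L-P-R-D: 15+18+30+17+27+8 = 115
D-J-Q-P-R-L-D: 15+18+15+27+19+27 = 121
D-J-Q-P-L-R-D: 15+18+15+17+19+8 = 92
D-J-R-Q-L-P-D: 15+7+13+30+17+19 = 101
D-J-R-Q-P-L-D: 15+7+13+15+17+27 = 94
D-J-R-L-Q-P-D: 15+7+19+30+15+19 = 105
D-J-R-L-P-Q-D: 15+7+19+17+15+5 = 78
D-J-R-P-Q-L-D: 15+7+27+15+30+27 = 121
D-J-R-P-L-Q-D: 15+7+27+17+30+5 = 101
D-J-L-Q-R-P-D: 15+12+30+13+27+19 = 116
D-J-L-Q-P-R-D: 15+12+30+15+27+8 = 107
… (46 more)
D-Q-P-L-J-R-D: 5+15+17+12+7+8 = 64  ← best
The minimum is 64.
One optimal route: D → Q → P → L → J → R → D (or its reverse).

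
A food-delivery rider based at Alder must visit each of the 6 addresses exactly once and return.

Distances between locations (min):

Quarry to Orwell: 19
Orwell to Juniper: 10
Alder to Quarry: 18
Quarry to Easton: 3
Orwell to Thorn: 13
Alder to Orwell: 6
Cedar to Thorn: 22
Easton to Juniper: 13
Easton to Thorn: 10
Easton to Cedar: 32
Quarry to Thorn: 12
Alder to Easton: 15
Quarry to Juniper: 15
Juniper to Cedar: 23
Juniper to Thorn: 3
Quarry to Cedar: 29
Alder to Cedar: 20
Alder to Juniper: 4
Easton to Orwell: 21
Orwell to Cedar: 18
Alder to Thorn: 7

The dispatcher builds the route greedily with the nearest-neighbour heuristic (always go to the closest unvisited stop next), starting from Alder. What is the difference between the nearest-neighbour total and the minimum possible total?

4 min longer than the optimal tour.

Alder: Juniper=4, Orwell=6, Thorn=7, Easton=15, Quarry=18, Cedar=20 ⇒ Juniper
Juniper: Thorn=3, Orwell=10, Easton=13, Quarry=15, Cedar=23 ⇒ Thorn
Thorn: Easton=10, Quarry=12, Orwell=13, Cedar=22 ⇒ Easton
Easton: Quarry=3, Orwell=21, Cedar=32 ⇒ Quarry
Quarry: Orwell=19, Cedar=29 ⇒ Orwell
Orwell: Cedar=18 ⇒ Cedar
NN route Alder → Juniper → Thorn → Easton → Quarry → Orwell → Cedar → Alder costs 77.
Optimal: Alder → Orwell → Cedar → Quarry → Easton → Thorn → Juniper → Alder costs 73 (by enumerating all 360 distinct tours).
Excess = 77 − 73 = 4.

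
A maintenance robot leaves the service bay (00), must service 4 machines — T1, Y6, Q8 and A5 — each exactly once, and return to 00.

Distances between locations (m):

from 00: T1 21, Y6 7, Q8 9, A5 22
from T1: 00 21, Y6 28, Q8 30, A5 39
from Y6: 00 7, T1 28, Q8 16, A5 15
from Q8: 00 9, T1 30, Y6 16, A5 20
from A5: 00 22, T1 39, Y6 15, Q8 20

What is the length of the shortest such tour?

Shortest round trip = 93 m.

With 4 stops there are 4!/2 = 12 distinct round trips (a route and its reverse cost the same).
00 → T1 → Y6 → Q8 → A5 → 00: 21+28+16+20+22 = 107
00 → T1 → Y6 → A5 → Q8 → 00: 21+28+15+20+9 = 93
00 → T1 → Q8 → Y6 → A5 → 00: 21+30+16+15+22 = 104
00 → T1 → Q8 → A5 → Y6 → 00: 21+30+20+15+7 = 93
00 → T1 → A5 → Y6 → Q8 → 00: 21+39+15+16+9 = 100
00 → T1 → A5 → Q8 → Y6 → 00: 21+39+20+16+7 = 103
00 → Y6 → T1 → Q8 → A5 → 00: 7+28+30+20+22 = 107
00 → Y6 → T1 → A5 → Q8 → 00: 7+28+39+20+9 = 103
00 → Y6 → Q8 → T1 → A5 → 00: 7+16+30+39+22 = 114
00 → Y6 → A5 → T1 → Q8 → 00: 7+15+39+30+9 = 100
00 → Q8 → T1 → Y6 → A5 → 00: 9+30+28+15+22 = 104
00 → Q8 → Y6 → T1 → A5 → 00: 9+16+28+39+22 = 114
The minimum is 93.
One optimal route: 00 → T1 → Y6 → A5 → Q8 → 00 (or its reverse).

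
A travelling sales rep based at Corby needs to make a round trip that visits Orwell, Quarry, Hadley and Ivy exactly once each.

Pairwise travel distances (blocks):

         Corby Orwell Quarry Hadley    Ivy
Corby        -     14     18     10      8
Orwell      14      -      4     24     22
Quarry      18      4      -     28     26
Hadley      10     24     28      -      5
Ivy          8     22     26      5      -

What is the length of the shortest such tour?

59 blocks — the shortest possible round trip.

With 4 stops there are 4!/2 = 12 distinct round trips (a route and its reverse cost the same).
Corby-Orwell-Quarry-Hadley-Ivy-Corby: 14+4+28+5+8 = 59
Corby-Orwell-Quarry-Ivy-Hadley-Corby: 14+4+26+5+10 = 59
Corby-Orwell-Hadley-Quarry-Ivy-Corby: 14+24+28+26+8 = 100
Corby-Orwell-Hadley-Ivy-Quarry-Corby: 14+24+5+26+18 = 87
Corby-Orwell-Ivy-Quarry-Hadley-Corby: 14+22+26+28+10 = 100
Corby-Orwell-Ivy-Hadley-Quarry-Corby: 14+22+5+28+18 = 87
Corby-Quarry-Orwell-Hadley-Ivy-Corby: 18+4+24+5+8 = 59
Corby-Quarry-Orwell-Ivy-Hadley-Corby: 18+4+22+5+10 = 59
Corby-Quarry-Hadley-Orwell-Ivy-Corby: 18+28+24+22+8 = 100
Corby-Quarry-Ivy-Orwell-Hadley-Corby: 18+26+22+24+10 = 100
Corby-Hadley-Orwell-Quarry-Ivy-Corby: 10+24+4+26+8 = 72
Corby-Hadley-Quarry-Orwell-Ivy-Corby: 10+28+4+22+8 = 72
The minimum is 59.
One optimal route: Corby → Orwell → Quarry → Hadley → Ivy → Corby (or its reverse).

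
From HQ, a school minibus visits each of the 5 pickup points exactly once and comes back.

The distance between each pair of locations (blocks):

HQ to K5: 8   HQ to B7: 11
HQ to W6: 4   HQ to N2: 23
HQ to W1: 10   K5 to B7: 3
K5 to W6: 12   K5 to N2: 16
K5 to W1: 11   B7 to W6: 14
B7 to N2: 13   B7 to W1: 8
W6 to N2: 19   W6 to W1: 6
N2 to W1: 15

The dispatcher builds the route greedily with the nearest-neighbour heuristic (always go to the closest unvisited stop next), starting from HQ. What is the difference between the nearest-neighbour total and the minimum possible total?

HQ: W6=4, K5=8, W1=10, B7=11, N2=23 ⇒ W6
W6: W1=6, K5=12, B7=14, N2=19 ⇒ W1
W1: B7=8, K5=11, N2=15 ⇒ B7
B7: K5=3, N2=13 ⇒ K5
K5: N2=16 ⇒ N2
NN route HQ → W6 → W1 → B7 → K5 → N2 → HQ costs 60.
Optimal: HQ → K5 → B7 → N2 → W1 → W6 → HQ costs 49 (by enumerating all 60 distinct tours).
Excess = 60 − 49 = 11.

The nearest-neighbour route is 11 blocks longer than optimal.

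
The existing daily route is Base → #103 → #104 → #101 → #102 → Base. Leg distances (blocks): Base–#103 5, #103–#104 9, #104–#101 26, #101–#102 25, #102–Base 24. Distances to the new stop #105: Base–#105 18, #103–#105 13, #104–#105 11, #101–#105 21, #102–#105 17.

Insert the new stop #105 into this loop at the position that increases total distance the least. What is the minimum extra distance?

Insertion cost between consecutive stops i–j is d(i,#105) + d(#105,j) − d(i,j):
  between Base and #103: 18 + 13 − 5 = 26
  between #103 and #104: 13 + 11 − 9 = 15
  between #104 and #101: 11 + 21 − 26 = 6
  between #101 and #102: 21 + 17 − 25 = 13
  between #102 and Base: 17 + 18 − 24 = 11
Cheapest insertion is between #104 and #101, adding 6.
New total = 89 + 6 = 95.

+6 blocks — insert #105 between #104 and #101.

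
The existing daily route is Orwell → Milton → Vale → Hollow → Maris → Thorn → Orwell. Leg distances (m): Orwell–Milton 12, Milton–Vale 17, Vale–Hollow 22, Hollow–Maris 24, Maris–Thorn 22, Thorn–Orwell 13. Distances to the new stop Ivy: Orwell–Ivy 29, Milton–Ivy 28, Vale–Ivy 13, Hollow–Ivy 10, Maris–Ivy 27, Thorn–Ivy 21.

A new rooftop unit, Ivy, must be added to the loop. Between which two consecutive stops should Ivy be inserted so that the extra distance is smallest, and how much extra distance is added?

Insertion cost between consecutive stops i–j is d(i,Ivy) + d(Ivy,j) − d(i,j):
  between Orwell and Milton: 29 + 28 − 12 = 45
  between Milton and Vale: 28 + 13 − 17 = 24
  between Vale and Hollow: 13 + 10 − 22 = 1
  between Hollow and Maris: 10 + 27 − 24 = 13
  between Maris and Thorn: 27 + 21 − 22 = 26
  between Thorn and Orwell: 21 + 29 − 13 = 37
Cheapest insertion is between Vale and Hollow, adding 1.
New total = 110 + 1 = 111.

+1 m — insert Ivy between Vale and Hollow.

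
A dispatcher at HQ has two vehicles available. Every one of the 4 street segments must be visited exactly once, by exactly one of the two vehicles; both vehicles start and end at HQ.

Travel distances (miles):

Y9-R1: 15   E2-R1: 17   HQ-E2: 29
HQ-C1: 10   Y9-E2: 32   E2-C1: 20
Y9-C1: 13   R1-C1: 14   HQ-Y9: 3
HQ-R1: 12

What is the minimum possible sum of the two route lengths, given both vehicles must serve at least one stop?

Minimum combined distance: 65 miles.

There are 2^3 − 1 = 7 ways to divide the 4 stops into two non-empty groups. For each, the best each vehicle can do is its own shortest tour through its group:
  {Y9} + {E2, R1, C1}: 6 + 59 = 65
  {E2} + {Y9, R1, C1}: 58 + 42 = 100
  {Y9, E2} + {R1, C1}: 64 + 36 = 100
  {R1} + {Y9, E2, C1}: 24 + 65 = 89
  {Y9, R1} + {E2, C1}: 30 + 59 = 89
  {E2, R1} + {Y9, C1}: 58 + 26 = 84
  … (7 splits in total)
Best: vehicle 1 HQ → Y9 → HQ = 6; vehicle 2 HQ → R1 → E2 → C1 → HQ = 59; combined 65.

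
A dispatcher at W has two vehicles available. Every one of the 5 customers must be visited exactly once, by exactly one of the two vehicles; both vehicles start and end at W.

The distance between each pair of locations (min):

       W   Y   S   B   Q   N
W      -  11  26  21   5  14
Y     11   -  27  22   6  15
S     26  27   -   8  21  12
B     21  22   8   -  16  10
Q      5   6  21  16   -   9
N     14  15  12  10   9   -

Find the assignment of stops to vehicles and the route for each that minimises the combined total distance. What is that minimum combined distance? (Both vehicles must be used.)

77 min — the smallest possible combined total.

There are 2^4 − 1 = 15 ways to divide the 5 stops into two non-empty groups. For each, the best each vehicle can do is its own shortest tour through its group:
  {Y} + {S, B, Q, N}: 22 + 55 = 77
  {S} + {Y, B, Q, N}: 52 + 57 = 109
  {Y, S} + {B, Q, N}: 64 + 45 = 109
  {B} + {Y, S, Q, N}: 42 + 64 = 106
  {Y, B} + {S, Q, N}: 54 + 52 = 106
  {S, B} + {Y, Q, N}: 55 + 40 = 95
  … (15 splits in total)
Best: vehicle 1 W → Y → W = 22; vehicle 2 W → B → S → N → Q → W = 55; combined 77.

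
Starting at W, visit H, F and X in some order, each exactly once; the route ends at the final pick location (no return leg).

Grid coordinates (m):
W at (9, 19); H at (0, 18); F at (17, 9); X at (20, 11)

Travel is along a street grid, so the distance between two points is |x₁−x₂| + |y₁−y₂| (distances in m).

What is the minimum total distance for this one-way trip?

Shortest open route: 41 m.

There are 3! = 6 possible orderings.
W - H - F - X: 10+26+5 = 41
W - H - X - F: 10+27+5 = 42
W - F - H - X: 18+26+27 = 71
W - F - X - H: 18+5+27 = 50
W - X - H - F: 19+27+26 = 72
W - X - F - H: 19+5+26 = 50
The minimum is 41.
One shortest path: W → H → F → X.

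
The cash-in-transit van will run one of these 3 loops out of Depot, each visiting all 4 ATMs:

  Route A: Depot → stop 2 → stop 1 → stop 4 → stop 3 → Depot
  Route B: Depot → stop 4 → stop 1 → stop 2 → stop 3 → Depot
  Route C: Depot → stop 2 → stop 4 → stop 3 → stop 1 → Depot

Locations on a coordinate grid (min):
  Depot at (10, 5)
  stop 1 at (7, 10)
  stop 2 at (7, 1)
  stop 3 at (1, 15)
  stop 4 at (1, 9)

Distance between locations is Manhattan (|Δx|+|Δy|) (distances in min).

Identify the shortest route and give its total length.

Shortest is Route C, total 46 min.

Route A: 7 + 9 + 7 + 6 + 19 = 48
Route B: 13 + 7 + 9 + 20 + 19 = 68
Route C: 7 + 14 + 6 + 11 + 8 = 46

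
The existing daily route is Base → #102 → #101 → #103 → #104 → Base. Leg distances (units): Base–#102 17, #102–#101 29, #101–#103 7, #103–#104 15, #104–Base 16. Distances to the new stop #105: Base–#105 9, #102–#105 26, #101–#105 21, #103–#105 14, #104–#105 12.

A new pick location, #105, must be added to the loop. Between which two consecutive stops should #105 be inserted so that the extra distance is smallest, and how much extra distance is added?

Insertion cost between consecutive stops i–j is d(i,#105) + d(#105,j) − d(i,j):
  between Base and #102: 9 + 26 − 17 = 18
  between #102 and #101: 26 + 21 − 29 = 18
  between #101 and #103: 21 + 14 − 7 = 28
  between #103 and #104: 14 + 12 − 15 = 11
  between #104 and Base: 12 + 9 − 16 = 5
Cheapest insertion is between #104 and Base, adding 5.
New total = 84 + 5 = 89.

+5 — insert #105 between #104 and Base.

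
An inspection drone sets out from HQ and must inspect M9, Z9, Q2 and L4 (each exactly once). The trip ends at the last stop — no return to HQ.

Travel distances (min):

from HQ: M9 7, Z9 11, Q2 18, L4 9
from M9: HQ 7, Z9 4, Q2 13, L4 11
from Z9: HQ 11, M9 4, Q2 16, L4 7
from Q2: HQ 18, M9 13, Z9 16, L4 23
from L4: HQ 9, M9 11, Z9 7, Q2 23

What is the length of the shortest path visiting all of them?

There are 4! = 24 possible orderings.
HQ → M9 → Z9 → Q2 → L4: 7+4+16+23 = 50
HQ → M9 → Z9 → L4 → Q2: 7+4+7+23 = 41
HQ → M9 → Q2 → Z9 → L4: 7+13+16+7 = 43
HQ → M9 → Q2 → L4 → Z9: 7+13+23+7 = 50
HQ → M9 → L4 → Z9 → Q2: 7+11+7+16 = 41
HQ → M9 → L4 → Q2 → Z9: 7+11+23+16 = 57
HQ → Z9 → M9 → Q2 → L4: 11+4+13+23 = 51
HQ → Z9 → M9 → L4 → Q2: 11+4+11+23 = 49
HQ → Z9 → Q2 → M9 → L4: 11+16+13+11 = 51
HQ → Z9 → Q2 → L4 → M9: 11+16+23+11 = 61
HQ → Z9 → L4 → M9 → Q2: 11+7+11+13 = 42
HQ → Z9 → L4 → Q2 → M9: 11+7+23+13 = 54
HQ → Q2 → M9 → Z9 → L4: 18+13+4+7 = 42
HQ → Q2 → M9 → L4 → Z9: 18+13+11+7 = 49
… (10 more)
HQ → L4 → Z9 → M9 → Q2: 9+7+4+13 = 33  ← best
The minimum is 33.
One shortest path: HQ → L4 → Z9 → M9 → Q2.

Shortest open route: 33 min.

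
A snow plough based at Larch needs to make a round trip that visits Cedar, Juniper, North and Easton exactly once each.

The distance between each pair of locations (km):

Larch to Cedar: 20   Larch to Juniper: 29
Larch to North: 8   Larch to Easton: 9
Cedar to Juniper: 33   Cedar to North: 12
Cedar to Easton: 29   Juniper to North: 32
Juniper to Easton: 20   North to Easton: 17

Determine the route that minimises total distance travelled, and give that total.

Shortest round trip = 82 km.

Larch→Cedar→Juniper→North→Easton→Larch: 20+33+32+17+9 = 111
Larch→Cedar→Juniper→Easton→North→Larch: 20+33+20+17+8 = 98
Larch→Cedar→North→Juniper→Easton→Larch: 20+12+32+20+9 = 93
Larch→Cedar→North→Easton→Juniper→Larch: 20+12+17+20+29 = 98
Larch→Cedar→Easton→Juniper→North→Larch: 20+29+20+32+8 = 109
Larch→Cedar→Easton→North→Juniper→Larch: 20+29+17+32+29 = 127
Larch→Juniper→Cedar→North→Easton→Larch: 29+33+12+17+9 = 100
Larch→Juniper→Cedar→Easton→North→Larch: 29+33+29+17+8 = 116
Larch→Juniper→North→Cedar→Easton→Larch: 29+32+12+29+9 = 111
Larch→Juniper→Easton→Cedar→North→Larch: 29+20+29+12+8 = 98
Larch→North→Cedar→Juniper→Easton→Larch: 8+12+33+20+9 = 82
Larch→North→Juniper→Cedar→Easton→Larch: 8+32+33+29+9 = 111
The minimum is 82.
One optimal route: Larch → North → Cedar → Juniper → Easton → Larch (or its reverse).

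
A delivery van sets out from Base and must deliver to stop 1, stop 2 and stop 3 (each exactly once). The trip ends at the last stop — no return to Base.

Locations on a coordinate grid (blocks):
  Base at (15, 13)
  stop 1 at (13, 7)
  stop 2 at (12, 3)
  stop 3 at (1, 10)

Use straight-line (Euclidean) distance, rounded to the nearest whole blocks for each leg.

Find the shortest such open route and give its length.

There are 3! = 6 possible orderings.
Base → stop 1 → stop 2 → stop 3: 6+4+13 = 23
Base → stop 1 → stop 3 → stop 2: 6+12+13 = 31
Base → stop 2 → stop 1 → stop 3: 10+4+12 = 26
Base → stop 2 → stop 3 → stop 1: 10+13+12 = 35
Base → stop 3 → stop 1 → stop 2: 14+12+4 = 30
Base → stop 3 → stop 2 → stop 1: 14+13+4 = 31
The minimum is 23.
One shortest path: Base → stop 1 → stop 2 → stop 3.

Minimum one-way distance = 23 blocks.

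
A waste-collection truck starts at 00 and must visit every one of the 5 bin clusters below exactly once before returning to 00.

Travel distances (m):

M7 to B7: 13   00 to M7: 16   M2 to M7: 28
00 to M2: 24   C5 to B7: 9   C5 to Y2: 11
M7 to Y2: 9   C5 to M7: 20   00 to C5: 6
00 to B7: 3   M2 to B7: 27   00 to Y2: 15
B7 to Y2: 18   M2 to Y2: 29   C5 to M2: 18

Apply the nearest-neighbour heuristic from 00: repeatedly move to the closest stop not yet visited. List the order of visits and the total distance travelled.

Nearest-neighbour total = 84 m; route 00 → B7 → C5 → Y2 → M7 → M2 → 00.

At 00 the remaining stops are B7 3, C5 6, Y2 15, M7 16, M2 24; go to B7.
At B7 the remaining stops are C5 9, M7 13, Y2 18, M2 27; go to C5.
At C5 the remaining stops are Y2 11, M2 18, M7 20; go to Y2.
At Y2 the remaining stops are M7 9, M2 29; go to M7.
At M7 the remaining stops are M2 28; go to M2.
Return M2→00: 24.
Total = 3 + 9 + 11 + 9 + 28 + 24 = 84.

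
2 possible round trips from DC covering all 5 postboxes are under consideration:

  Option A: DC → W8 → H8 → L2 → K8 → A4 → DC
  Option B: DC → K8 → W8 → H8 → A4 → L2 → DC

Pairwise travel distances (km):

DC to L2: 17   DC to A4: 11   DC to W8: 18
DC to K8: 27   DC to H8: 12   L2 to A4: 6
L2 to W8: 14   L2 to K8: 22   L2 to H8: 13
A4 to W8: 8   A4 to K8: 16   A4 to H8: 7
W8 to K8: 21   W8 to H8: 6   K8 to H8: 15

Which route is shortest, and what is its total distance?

Shortest is Option B, total 84 km.

Option A: 18 + 6 + 13 + 22 + 16 + 11 = 86
Option B: 27 + 21 + 6 + 7 + 6 + 17 = 84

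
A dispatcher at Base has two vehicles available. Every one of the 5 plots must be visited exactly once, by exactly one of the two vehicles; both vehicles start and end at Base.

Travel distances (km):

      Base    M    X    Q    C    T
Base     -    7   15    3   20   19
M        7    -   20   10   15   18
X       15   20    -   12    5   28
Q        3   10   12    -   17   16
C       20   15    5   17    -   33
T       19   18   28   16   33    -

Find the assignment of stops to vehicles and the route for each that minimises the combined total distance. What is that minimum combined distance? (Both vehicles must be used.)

Minimum combined distance: 78 km.

Check every non-empty split of the stops between the two vehicles; for each half take its own optimal tour:
  {M} + {X, Q, C, T}: 14 + 72 = 86
  {X} + {M, Q, C, T}: 30 + 72 = 102
  {M, X} + {Q, C, T}: 42 + 72 = 114
  {Q} + {M, X, C, T}: 6 + 72 = 78
  {M, Q} + {X, C, T}: 20 + 72 = 92
  {X, Q} + {M, C, T}: 30 + 72 = 102
  … (15 splits in total)
Best: vehicle 1 Base → Q → Base = 6; vehicle 2 Base → X → C → M → T → Base = 72; combined 78.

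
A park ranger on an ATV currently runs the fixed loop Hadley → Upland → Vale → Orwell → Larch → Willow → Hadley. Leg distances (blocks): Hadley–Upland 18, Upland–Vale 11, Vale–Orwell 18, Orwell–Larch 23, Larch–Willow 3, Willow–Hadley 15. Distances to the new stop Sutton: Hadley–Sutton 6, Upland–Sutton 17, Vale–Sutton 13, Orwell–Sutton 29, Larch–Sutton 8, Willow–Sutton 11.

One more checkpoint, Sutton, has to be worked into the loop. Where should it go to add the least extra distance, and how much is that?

Minimum extra distance: 2 blocks, inserting Sutton between Willow and Hadley.

Insertion cost between consecutive stops i–j is d(i,Sutton) + d(Sutton,j) − d(i,j):
  between Hadley and Upland: 6 + 17 − 18 = 5
  between Upland and Vale: 17 + 13 − 11 = 19
  between Vale and Orwell: 13 + 29 − 18 = 24
  between Orwell and Larch: 29 + 8 − 23 = 14
  between Larch and Willow: 8 + 11 − 3 = 16
  between Willow and Hadley: 11 + 6 − 15 = 2
Cheapest insertion is between Willow and Hadley, adding 2.
New total = 88 + 2 = 90.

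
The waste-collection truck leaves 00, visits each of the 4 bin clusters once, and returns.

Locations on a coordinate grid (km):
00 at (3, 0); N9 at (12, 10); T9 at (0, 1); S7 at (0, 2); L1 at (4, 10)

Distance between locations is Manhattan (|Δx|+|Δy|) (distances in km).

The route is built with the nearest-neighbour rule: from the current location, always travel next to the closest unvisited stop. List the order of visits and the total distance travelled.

Total distance 44 km via the nearest-neighbour route 00 → T9 → S7 → L1 → N9 → 00.

00 → [T9:4 / S7:5 / L1:11 / N9:19] → T9 (4)
T9 → [S7:1 / L1:13 / N9:21] → S7 (1)
S7 → [L1:12 / N9:20] → L1 (12)
L1 → [N9:8] → N9 (8)
Return N9→00: 19.
Total = 4 + 1 + 12 + 8 + 19 = 44.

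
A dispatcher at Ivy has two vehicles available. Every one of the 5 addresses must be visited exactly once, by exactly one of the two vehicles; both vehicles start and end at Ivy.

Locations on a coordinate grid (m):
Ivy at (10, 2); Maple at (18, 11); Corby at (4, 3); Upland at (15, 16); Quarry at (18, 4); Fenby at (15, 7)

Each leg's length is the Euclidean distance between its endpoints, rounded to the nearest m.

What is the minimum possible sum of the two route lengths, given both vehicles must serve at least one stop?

Try each way of splitting the stops between the two vehicles (each non-empty) and, for each split, find the best tour for each vehicle:
  {Maple} + {Corby, Upland, Quarry, Fenby}: 24 + 44 = 68
  {Corby} + {Maple, Upland, Quarry, Fenby}: 12 + 37 = 49
  {Maple, Corby} + {Upland, Quarry, Fenby}: 34 + 36 = 70
  {Upland} + {Maple, Corby, Quarry, Fenby}: 30 + 38 = 68
  {Maple, Upland} + {Corby, Quarry, Fenby}: 33 + 30 = 63
  {Corby, Upland} + {Maple, Quarry, Fenby}: 38 + 27 = 65
  … (15 splits in total)
Best: vehicle 1 Ivy → Corby → Ivy = 12; vehicle 2 Ivy → Quarry → Maple → Upland → Fenby → Ivy = 37; combined 49.

Minimum combined distance: 49 m.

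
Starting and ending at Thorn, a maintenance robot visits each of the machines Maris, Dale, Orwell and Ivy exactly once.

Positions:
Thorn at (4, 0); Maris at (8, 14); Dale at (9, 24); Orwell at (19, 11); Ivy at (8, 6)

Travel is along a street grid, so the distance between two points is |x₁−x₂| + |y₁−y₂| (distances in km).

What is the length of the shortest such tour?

Shortest round trip = 78 km.

Thorn → Maris → Dale → Orwell → Ivy → Thorn: 18+11+23+16+10 = 78
Thorn → Maris → Dale → Ivy → Orwell → Thorn: 18+11+19+16+26 = 90
Thorn → Maris → Orwell → Dale → Ivy → Thorn: 18+14+23+19+10 = 84
Thorn → Maris → Orwell → Ivy → Dale → Thorn: 18+14+16+19+29 = 96
Thorn → Maris → Ivy → Dale → Orwell → Thorn: 18+8+19+23+26 = 94
Thorn → Maris → Ivy → Orwell → Dale → Thorn: 18+8+16+23+29 = 94
Thorn → Dale → Maris → Orwell → Ivy → Thorn: 29+11+14+16+10 = 80
Thorn → Dale → Maris → Ivy → Orwell → Thorn: 29+11+8+16+26 = 90
Thorn → Dale → Orwell → Maris → Ivy → Thorn: 29+23+14+8+10 = 84
Thorn → Dale → Ivy → Maris → Orwell → Thorn: 29+19+8+14+26 = 96
Thorn → Orwell → Maris → Dale → Ivy → Thorn: 26+14+11+19+10 = 80
Thorn → Orwell → Dale → Maris → Ivy → Thorn: 26+23+11+8+10 = 78
The minimum is 78.
One optimal route: Thorn → Maris → Dale → Orwell → Ivy → Thorn (or its reverse).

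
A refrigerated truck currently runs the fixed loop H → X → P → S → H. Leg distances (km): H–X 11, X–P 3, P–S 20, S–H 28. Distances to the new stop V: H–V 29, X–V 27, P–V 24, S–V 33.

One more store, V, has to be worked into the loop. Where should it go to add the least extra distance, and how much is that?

Minimum extra distance: 34 km, inserting V between S and H.

Insertion cost between consecutive stops i–j is d(i,V) + d(V,j) − d(i,j):
  between H and X: 29 + 27 − 11 = 45
  between X and P: 27 + 24 − 3 = 48
  between P and S: 24 + 33 − 20 = 37
  between S and H: 33 + 29 − 28 = 34
Cheapest insertion is between S and H, adding 34.
New total = 62 + 34 = 96.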